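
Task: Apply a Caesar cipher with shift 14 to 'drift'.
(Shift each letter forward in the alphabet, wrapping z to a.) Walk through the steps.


Shift each letter by 14: d -> r, r -> f, i -> w, f -> t, t -> h. Result: 'rfwth'.

rfwth


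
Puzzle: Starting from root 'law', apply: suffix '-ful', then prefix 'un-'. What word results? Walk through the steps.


Step 1: Add suffix '-ful' to 'law' = 'lawful'
Step 2: Add prefix 'un-' to 'lawful' = 'unlawful'

unlawful


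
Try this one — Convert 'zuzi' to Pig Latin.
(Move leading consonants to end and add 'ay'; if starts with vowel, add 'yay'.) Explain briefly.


'zuzi': move consonant cluster 'z' to end and add 'ay': 'uzizay'.

uzizay


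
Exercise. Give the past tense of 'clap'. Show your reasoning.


Apply rule: Double final consonant and add -ed. 'clap' becomes 'clapped'.

clapped


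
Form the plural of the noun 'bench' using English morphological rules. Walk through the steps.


Apply rule: Add -es (sibilant/fricative ending). 'bench' becomes 'benches'.

benches


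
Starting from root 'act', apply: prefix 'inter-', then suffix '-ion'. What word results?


Step 1: Add prefix 'inter-' to 'act' = 'interact'
Step 2: Add suffix '-ion' to 'interact' = 'interaction'

interaction


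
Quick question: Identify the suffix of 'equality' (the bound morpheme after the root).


The word 'equality' = 'equal' (root) + '-ity' (suffix). The suffix is '-ity'.

ity


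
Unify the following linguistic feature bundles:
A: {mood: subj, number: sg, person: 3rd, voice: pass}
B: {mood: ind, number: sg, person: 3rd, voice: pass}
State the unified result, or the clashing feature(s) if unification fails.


Compare features:
mood: A=subj vs B=ind -> CLASH
number: A=sg vs B=sg -> unified: sg
person: A=3rd vs B=3rd -> unified: 3rd
voice: A=pass vs B=pass -> unified: pass
Clash detected on feature 'mood' (subj vs ind); unification fails.

CLASH on 'mood' (subj vs ind)


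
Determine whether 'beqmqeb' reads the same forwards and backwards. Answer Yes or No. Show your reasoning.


Forward: 'beqmqeb'
Reversed: 'beqmqeb'
They are identical.

Yes


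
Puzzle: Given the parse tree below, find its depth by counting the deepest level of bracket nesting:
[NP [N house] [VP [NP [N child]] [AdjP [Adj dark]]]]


Count bracket nesting levels:
'[' at pos 0: depth = 1
'[' at pos 4: depth = 2
'[' at pos 14: depth = 2
'[' at pos 18: depth = 3
'[' at pos 22: depth = 4
'[' at pos 33: depth = 3
'[' at pos 39: depth = 4
Maximum depth reached: 4

4


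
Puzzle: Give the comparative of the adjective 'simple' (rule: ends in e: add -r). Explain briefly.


Apply comparative formation (ends in e: add -r): 'simple' -> 'simpler'.

simpler


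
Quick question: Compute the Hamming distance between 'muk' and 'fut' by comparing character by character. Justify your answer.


Alignment:
Position 1: 'm' vs 'f' = DIFFER
Position 2: 'u' vs 'u' = match
Position 3: 'k' vs 't' = DIFFER
Total differences: 2

2


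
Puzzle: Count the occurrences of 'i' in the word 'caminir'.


Letter 'i' in 'caminir': found at position(s) 4, 6 = 2 occurrence(s).

2


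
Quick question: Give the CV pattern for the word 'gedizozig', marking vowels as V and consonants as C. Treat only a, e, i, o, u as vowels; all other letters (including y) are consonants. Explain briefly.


Letter mapping: g = C, e = V, d = C, i = V, z = C, o = V, z = C, i = V, g = C.

CVCVCVCVC


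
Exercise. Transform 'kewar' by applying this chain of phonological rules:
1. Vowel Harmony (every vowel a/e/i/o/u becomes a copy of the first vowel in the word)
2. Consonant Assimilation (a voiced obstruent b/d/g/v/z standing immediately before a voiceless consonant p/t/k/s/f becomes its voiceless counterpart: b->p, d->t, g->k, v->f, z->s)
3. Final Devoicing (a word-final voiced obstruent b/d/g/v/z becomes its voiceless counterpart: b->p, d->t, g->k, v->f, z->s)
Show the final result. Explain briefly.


Starting form: 'kewar'
Rule 1: Vowel Harmony: all vowels become 'e' (matching first vowel). 'kewar' -> 'kewer'
Rule 2: Consonant Assimilation: no voiced obstruent (b/d/g/v/z) stands immediately before a voiceless consonant (p/t/k/s/f). No change.
Rule 3: Final Devoicing: final consonant 'r' is not one of the voiced obstruents b/d/g/v/z. No change.
Final form: 'kewer'

kewer


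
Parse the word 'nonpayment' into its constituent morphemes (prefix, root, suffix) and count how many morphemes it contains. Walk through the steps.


Step 1: Identify prefix: 'non' (meaning: not)
Step 2: Identify root: 'pay'
Step 3: Identify suffix(es): 'ment'
Decomposition: non- (prefix: not) + pay (root) + -ment (suffix: action/result)
Total morphemes: 3

3 morphemes (non- (prefix: not) + pay (root) + -ment (suffix: action/result))


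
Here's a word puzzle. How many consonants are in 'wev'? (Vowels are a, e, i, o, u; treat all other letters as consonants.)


Consonants in 'wev': w, v = 2 consonants.

2


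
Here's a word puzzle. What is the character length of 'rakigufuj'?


Spell out 'rakigufuj' and number each letter: r(1), a(2), k(3), i(4), g(5), u(6), f(7), u(8), j(9). Total: 9 letters.

9


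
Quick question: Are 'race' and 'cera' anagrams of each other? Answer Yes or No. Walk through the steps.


Sorted letters of 'race': 'acer'
Sorted letters of 'cera': 'acer'
They match.

Yes


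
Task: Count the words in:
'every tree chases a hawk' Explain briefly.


Split into words: every | tree | chases | a | hawk = 5 words.

5


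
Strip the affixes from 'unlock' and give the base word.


Remove prefix 'un' from 'unlock' to get root 'lock'.

lock


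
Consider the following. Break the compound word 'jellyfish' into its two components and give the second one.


Split 'jellyfish' into 'jelly' + 'fish'. The second part is 'fish'.

fish


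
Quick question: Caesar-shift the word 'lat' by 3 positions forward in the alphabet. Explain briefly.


Shift each letter by 3: l -> o, a -> d, t -> w. Result: 'odw'.

odw


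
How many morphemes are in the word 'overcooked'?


Decomposition: over- (prefix) + cook (root) + -ed (suffix) = 3 morpheme(s)

3 morphemes


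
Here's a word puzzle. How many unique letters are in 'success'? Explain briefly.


Unique letters in 'success': {c, e, s, u} = 4 distinct letters.

4


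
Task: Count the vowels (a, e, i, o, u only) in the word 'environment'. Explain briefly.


Vowels in 'environment': e, i, o, e = 4 vowels.

4


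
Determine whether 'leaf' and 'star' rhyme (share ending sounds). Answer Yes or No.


Rime (stressed vowel + following sounds) of 'leaf': -eaf = /iːf/
Rime of 'star': -ar = /ɑːr/
/iːf/ and /ɑːr/ are different ending sounds, so the words do not rhyme.

No


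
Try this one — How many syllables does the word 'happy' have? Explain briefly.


Break 'happy' into syllables: hap-py -> hap | py = 2 syllables

2 syllables


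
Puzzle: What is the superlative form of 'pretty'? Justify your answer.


Apply superlative formation (consonant + y: change y to i, add -est): 'pretty' -> 'prettiest'.

prettiest


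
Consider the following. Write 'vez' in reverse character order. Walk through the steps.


Reverse 'vez' character by character: 'zev'.

zev


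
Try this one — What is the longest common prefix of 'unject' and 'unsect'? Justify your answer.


Compare from the start: 2 characters match: 'un'. Mismatch at position 3: 'j' vs 's'.

un


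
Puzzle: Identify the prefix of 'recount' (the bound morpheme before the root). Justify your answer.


The word 'recount' = 're' (prefix) + 'count' (root). The prefix is 're'.

re


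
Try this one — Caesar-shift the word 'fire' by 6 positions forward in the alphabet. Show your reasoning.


Shift each letter by 6: f -> l, i -> o, r -> x, e -> k. Result: 'loxk'.

loxk


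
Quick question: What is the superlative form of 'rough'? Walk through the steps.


Apply superlative formation (add -est): 'rough' -> 'roughest'.

roughest


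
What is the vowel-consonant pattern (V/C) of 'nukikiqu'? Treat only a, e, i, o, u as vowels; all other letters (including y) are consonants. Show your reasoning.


Letter mapping: n = C, u = V, k = C, i = V, k = C, i = V, q = C, u = V.

CVCVCVCV


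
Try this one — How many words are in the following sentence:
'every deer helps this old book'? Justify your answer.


Split into words: every | deer | helps | this | old | book = 6 words.

6


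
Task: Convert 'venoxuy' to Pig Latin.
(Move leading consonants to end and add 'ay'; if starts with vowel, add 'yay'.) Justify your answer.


'venoxuy': move consonant cluster 'v' to end and add 'ay': 'enoxuyvay'.

enoxuyvay


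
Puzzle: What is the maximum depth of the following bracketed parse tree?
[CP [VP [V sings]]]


Count bracket nesting levels:
'[' at pos 0: depth = 1
'[' at pos 4: depth = 2
'[' at pos 8: depth = 3
Maximum depth reached: 3

3


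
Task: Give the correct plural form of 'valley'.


Apply rule: Add -s. 'valley' becomes 'valleys'.

valleys


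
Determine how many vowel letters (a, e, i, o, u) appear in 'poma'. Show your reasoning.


Vowels in 'poma': o, a = 2 vowels.

2


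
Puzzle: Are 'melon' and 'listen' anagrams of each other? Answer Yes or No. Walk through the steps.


Sorted letters of 'melon': 'elmno'
Sorted letters of 'listen': 'eilnst'
They do not match.

No


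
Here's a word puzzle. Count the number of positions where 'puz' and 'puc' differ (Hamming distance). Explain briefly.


Alignment:
Position 1: 'p' vs 'p' = match
Position 2: 'u' vs 'u' = match
Position 3: 'z' vs 'c' = DIFFER
Total differences: 1

1


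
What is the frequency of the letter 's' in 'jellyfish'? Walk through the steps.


Letter 's' in 'jellyfish': found at position(s) 8 = 1 occurrence(s).

1


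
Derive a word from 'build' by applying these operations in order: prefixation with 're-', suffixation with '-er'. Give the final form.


Step 1: Add prefix 're-' to 'build' = 'rebuild'
Step 2: Add suffix '-er' to 'rebuild' = 'rebuilder'

rebuilder


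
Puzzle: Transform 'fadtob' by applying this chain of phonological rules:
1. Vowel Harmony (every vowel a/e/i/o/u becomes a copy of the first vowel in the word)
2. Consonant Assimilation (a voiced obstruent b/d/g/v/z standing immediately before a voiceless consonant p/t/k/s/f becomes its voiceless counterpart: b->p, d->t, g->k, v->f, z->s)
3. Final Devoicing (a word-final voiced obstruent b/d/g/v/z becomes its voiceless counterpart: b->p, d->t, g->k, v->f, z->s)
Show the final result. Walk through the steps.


Starting form: 'fadtob'
Rule 1: Vowel Harmony: all vowels become 'a' (matching first vowel). 'fadtob' -> 'fadtab'
Rule 2: Consonant Assimilation: voiced obstruent before voiceless consonant becomes voiceless ('dt' -> 'tt'). 'fadtab' -> 'fattab'
Rule 3: Final Devoicing: word-final voiced obstruent 'b' becomes voiceless 'p'. 'fattab' -> 'fattap'
Final form: 'fattap'

fattap


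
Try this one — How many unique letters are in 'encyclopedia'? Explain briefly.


Unique letters in 'encyclopedia': {a, c, d, e, i, l, n, o, p, y} = 10 distinct letters.

10


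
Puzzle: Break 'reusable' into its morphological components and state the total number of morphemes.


Step 1: Identify prefix: 're' (meaning: again)
Step 2: Identify root: 'use'
Step 3: Identify suffix(es): 'able'
Decomposition: re- (prefix: again) + use (root) + -able (suffix: capable of)
Total morphemes: 3

3 morphemes (re- (prefix: again) + use (root) + -able (suffix: capable of))


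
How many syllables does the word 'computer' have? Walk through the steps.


Break 'computer' into syllables: com-pu-ter -> com | pu | ter = 3 syllables

3 syllables


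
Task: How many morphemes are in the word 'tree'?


Decomposition: tree (free morpheme) = 1 morpheme(s)

1 morphemes


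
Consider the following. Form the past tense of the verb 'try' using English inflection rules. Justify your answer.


Apply rule: Change -y to -ied. 'try' becomes 'tried'.

tried


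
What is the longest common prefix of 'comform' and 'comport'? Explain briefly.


Compare from the start: 3 characters match: 'com'. Mismatch at position 4: 'f' vs 'p'.

com


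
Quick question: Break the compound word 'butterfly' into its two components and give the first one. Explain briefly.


Split 'butterfly' into 'butter' + 'fly'. The first part is 'butter'.

butter


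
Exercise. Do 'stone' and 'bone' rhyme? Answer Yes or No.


Rime (stressed vowel + following sounds) of 'stone': -one = /oʊn/
Rime of 'bone': -one = /oʊn/
/oʊn/ and /oʊn/ are the same ending sound, so the words rhyme.

Yes


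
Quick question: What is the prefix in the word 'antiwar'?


The word 'antiwar' = 'anti' (prefix) + 'war' (root). The prefix is 'anti'.

anti


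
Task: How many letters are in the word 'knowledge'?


Spell out 'knowledge' and number each letter: k(1), n(2), o(3), w(4), l(5), e(6), d(7), g(8), e(9). Total: 9 letters.

9


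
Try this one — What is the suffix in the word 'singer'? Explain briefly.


The word 'singer' = 'sing' (root) + '-er' (suffix). The suffix is '-er'.

er


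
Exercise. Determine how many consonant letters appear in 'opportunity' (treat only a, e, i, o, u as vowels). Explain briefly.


Consonants in 'opportunity': p, p, r, t, n, t, y = 7 consonants.

7


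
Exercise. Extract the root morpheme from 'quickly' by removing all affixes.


Remove suffix '-ly' from 'quickly' to get root 'quick'.

quick


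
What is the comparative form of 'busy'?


Apply comparative formation (consonant + y: change y to i, add -er): 'busy' -> 'busier'.

busier


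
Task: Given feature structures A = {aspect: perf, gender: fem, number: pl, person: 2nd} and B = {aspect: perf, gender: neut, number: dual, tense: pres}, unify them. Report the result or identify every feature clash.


Compare features:
aspect: A=perf vs B=perf -> unified: perf
gender: A=fem vs B=neut -> CLASH
number: A=pl vs B=dual -> CLASH
person: A=2nd vs B=_ -> unified: 2nd
tense: A=_ vs B=pres -> unified: pres
Clashes detected on features 'gender' (fem vs neut) and 'number' (pl vs dual); unification fails.

CLASH on 'gender' (fem vs neut) and 'number' (pl vs dual)


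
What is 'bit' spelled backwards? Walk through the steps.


Reverse 'bit' character by character: 'tib'.

tib


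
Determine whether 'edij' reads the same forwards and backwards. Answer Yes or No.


Forward: 'edij'
Reversed: 'jide'
They differ.

No


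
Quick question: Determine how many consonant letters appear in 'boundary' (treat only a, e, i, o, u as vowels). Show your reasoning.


Consonants in 'boundary': b, n, d, r, y = 5 consonants.

5


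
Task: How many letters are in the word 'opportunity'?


Spell out 'opportunity' and number each letter: o(1), p(2), p(3), o(4), r(5), t(6), u(7), n(8), i(9), t(10), y(11). Total: 11 letters.

11


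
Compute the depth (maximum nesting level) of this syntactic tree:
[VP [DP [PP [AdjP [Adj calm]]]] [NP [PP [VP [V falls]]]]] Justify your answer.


Count bracket nesting levels:
'[' at pos 0: depth = 1
'[' at pos 4: depth = 2
'[' at pos 8: depth = 3
'[' at pos 12: depth = 4
'[' at pos 18: depth = 5
'[' at pos 32: depth = 2
'[' at pos 36: depth = 3
'[' at pos 40: depth = 4
'[' at pos 44: depth = 5
Maximum depth reached: 5

5


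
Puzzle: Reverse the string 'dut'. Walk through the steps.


Reverse 'dut' character by character: 'tud'.

tud


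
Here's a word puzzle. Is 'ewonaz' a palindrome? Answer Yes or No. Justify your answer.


Forward: 'ewonaz'
Reversed: 'zanowe'
They differ.

No


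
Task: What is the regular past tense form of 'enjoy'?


Apply rule: Add -ed. 'enjoy' becomes 'enjoyed'.

enjoyed


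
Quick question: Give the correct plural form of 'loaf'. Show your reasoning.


Apply rule: Change -f to -ves. 'loaf' becomes 'loaves'.

loaves


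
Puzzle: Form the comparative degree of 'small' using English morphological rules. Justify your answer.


Apply comparative formation (add -er): 'small' -> 'smaller'.

smaller


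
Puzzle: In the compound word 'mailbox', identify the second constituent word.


Split 'mailbox' into 'mail' + 'box'. The second part is 'box'.

box


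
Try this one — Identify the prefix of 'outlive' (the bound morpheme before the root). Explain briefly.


The word 'outlive' = 'out' (prefix) + 'live' (root). The prefix is 'out'.

out


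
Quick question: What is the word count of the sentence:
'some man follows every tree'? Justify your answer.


Split into words: some | man | follows | every | tree = 5 words.

5


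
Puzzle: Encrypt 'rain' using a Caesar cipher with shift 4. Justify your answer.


Shift each letter by 4: r -> v, a -> e, i -> m, n -> r. Result: 'vemr'.

vemr


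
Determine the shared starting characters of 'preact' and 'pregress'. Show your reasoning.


Compare from the start: 3 characters match: 'pre'. Mismatch at position 4: 'a' vs 'g'.

pre


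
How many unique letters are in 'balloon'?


Unique letters in 'balloon': {a, b, l, n, o} = 5 distinct letters.

5


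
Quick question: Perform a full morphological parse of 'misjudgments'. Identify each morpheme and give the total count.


Step 1: Identify prefix: 'mis' (meaning: wrongly)
Step 2: Identify root: 'judge'
Step 3: Identify suffix(es): 'ment, s'
Decomposition: mis- (prefix: wrongly) + judge (root) + -ment (suffix: action/result) + -s (plural)
Total morphemes: 4

4 morphemes (mis- (prefix: wrongly) + judge (root) + -ment (suffix: action/result) + -s (plural))


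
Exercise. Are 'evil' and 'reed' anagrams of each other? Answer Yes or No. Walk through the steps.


Sorted letters of 'evil': 'eilv'
Sorted letters of 'reed': 'deer'
They do not match.

No


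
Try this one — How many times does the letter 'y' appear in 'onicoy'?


Letter 'y' in 'onicoy': found at position(s) 6 = 1 occurrence(s).

1


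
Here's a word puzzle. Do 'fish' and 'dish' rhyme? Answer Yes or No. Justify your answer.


Rime (stressed vowel + following sounds) of 'fish': -ish = /ɪʃ/
Rime of 'dish': -ish = /ɪʃ/
/ɪʃ/ and /ɪʃ/ are the same ending sound, so the words rhyme.

Yes


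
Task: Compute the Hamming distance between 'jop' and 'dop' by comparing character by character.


Alignment:
Position 1: 'j' vs 'd' = DIFFER
Position 2: 'o' vs 'o' = match
Position 3: 'p' vs 'p' = match
Total differences: 1

1


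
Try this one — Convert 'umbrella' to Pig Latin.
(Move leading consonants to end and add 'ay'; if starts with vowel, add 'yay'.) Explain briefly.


'umbrella' starts with a vowel, so add 'yay': 'umbrellayay'.

umbrellayay


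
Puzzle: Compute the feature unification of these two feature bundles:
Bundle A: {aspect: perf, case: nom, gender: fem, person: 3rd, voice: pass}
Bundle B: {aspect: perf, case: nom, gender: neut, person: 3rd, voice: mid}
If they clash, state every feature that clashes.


Compare features:
aspect: A=perf vs B=perf -> unified: perf
case: A=nom vs B=nom -> unified: nom
gender: A=fem vs B=neut -> CLASH
person: A=3rd vs B=3rd -> unified: 3rd
voice: A=pass vs B=mid -> CLASH
Clashes detected on features 'gender' (fem vs neut) and 'voice' (pass vs mid); unification fails.

CLASH on 'gender' (fem vs neut) and 'voice' (pass vs mid)


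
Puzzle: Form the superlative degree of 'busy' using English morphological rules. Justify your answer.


Apply superlative formation (consonant + y: change y to i, add -est): 'busy' -> 'busiest'.

busiest


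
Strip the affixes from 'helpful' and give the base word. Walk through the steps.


Remove suffix '-ful' from 'helpful' to get root 'help'.

help


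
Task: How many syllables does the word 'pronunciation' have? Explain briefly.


Break 'pronunciation' into syllables: pro-nun-ci-a-tion -> pro | nun | ci | a | tion = 5 syllables

5 syllables


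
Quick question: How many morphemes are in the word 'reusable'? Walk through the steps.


Decomposition: re- (prefix) + use (root) + -able (suffix) = 3 morpheme(s)

3 morphemes


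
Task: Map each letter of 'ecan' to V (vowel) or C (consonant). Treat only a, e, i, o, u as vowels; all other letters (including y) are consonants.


Letter mapping: e = V, c = C, a = V, n = C.

VCVC


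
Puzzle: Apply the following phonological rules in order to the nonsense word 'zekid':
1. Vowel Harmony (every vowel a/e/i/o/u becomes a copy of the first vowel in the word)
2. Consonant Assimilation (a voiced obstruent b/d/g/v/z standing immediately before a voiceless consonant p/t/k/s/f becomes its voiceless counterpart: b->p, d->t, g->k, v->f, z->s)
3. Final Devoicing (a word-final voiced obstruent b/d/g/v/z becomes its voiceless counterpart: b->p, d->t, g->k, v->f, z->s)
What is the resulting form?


Starting form: 'zekid'
Rule 1: Vowel Harmony: all vowels become 'e' (matching first vowel). 'zekid' -> 'zeked'
Rule 2: Consonant Assimilation: no voiced obstruent (b/d/g/v/z) stands immediately before a voiceless consonant (p/t/k/s/f). No change.
Rule 3: Final Devoicing: word-final voiced obstruent 'd' becomes voiceless 't'. 'zeked' -> 'zeket'
Final form: 'zeket'

zeket


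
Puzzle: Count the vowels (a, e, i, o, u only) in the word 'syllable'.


Vowels in 'syllable': a, e = 2 vowels.

2


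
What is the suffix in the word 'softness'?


The word 'softness' = 'soft' (root) + '-ness' (suffix). The suffix is '-ness'.

ness


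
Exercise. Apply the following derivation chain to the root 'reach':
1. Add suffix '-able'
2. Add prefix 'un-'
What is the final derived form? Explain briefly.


Step 1: Add suffix '-able' to 'reach' = 'reachable'
Step 2: Add prefix 'un-' to 'reachable' = 'unreachable'

unreachable


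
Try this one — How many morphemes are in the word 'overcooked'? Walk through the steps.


Decomposition: over- (prefix) + cook (root) + -ed (suffix) = 3 morpheme(s)

3 morphemes


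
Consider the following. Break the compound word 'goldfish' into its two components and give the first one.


Split 'goldfish' into 'gold' + 'fish'. The first part is 'gold'.

gold


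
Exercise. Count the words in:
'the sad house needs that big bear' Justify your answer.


Split into words: the | sad | house | needs | that | big | bear = 7 words.

7


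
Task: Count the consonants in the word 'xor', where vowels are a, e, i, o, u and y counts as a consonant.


Consonants in 'xor': x, r = 2 consonants.

2


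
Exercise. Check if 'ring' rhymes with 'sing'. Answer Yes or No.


Rime (stressed vowel + following sounds) of 'ring': -ing = /ɪŋ/
Rime of 'sing': -ing = /ɪŋ/
/ɪŋ/ and /ɪŋ/ are the same ending sound, so the words rhyme.

Yes


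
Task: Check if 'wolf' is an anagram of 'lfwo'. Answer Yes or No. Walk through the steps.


Sorted letters of 'wolf': 'flow'
Sorted letters of 'lfwo': 'flow'
They match.

Yes


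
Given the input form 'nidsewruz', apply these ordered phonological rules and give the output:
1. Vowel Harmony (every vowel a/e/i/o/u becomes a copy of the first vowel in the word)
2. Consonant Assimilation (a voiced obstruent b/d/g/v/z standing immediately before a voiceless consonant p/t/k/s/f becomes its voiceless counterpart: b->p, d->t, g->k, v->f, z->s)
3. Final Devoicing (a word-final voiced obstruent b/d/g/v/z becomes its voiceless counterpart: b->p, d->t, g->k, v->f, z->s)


Starting form: 'nidsewruz'
Rule 1: Vowel Harmony: all vowels become 'i' (matching first vowel). 'nidsewruz' -> 'nidsiwriz'
Rule 2: Consonant Assimilation: voiced obstruent before voiceless consonant becomes voiceless ('ds' -> 'ts'). 'nidsiwriz' -> 'nitsiwriz'
Rule 3: Final Devoicing: word-final voiced obstruent 'z' becomes voiceless 's'. 'nitsiwriz' -> 'nitsiwris'
Final form: 'nitsiwris'

nitsiwris


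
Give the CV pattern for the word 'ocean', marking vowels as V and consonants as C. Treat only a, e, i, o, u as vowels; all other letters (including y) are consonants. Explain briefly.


Letter mapping: o = V, c = C, e = V, a = V, n = C.

VCVVC


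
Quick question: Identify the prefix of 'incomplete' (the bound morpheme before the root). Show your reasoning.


The word 'incomplete' = 'in' (prefix) + 'complete' (root). The prefix is 'in'.

in


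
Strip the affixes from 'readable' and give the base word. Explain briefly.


Remove suffix '-able' from 'readable' to get root 'read'.

read


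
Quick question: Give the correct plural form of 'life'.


Apply rule: Change -fe to -ves. 'life' becomes 'lives'.

lives


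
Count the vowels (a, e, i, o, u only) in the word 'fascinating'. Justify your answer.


Vowels in 'fascinating': a, i, a, i = 4 vowels.

4


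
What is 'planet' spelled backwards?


Reverse 'planet' character by character: 'tenalp'.

tenalp


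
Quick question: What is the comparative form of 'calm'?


Apply comparative formation (add -er): 'calm' -> 'calmer'.

calmer


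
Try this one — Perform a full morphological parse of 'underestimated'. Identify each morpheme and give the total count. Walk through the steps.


Step 1: Identify prefix: 'under' (meaning: beneath/insufficient)
Step 2: Identify root: 'estimate'
Step 3: Identify suffix(es): 'ed'
Decomposition: under- (prefix: beneath/insufficient) + estimate (root) + -ed (suffix: past)
Total morphemes: 3

3 morphemes (under- (prefix: beneath/insufficient) + estimate (root) + -ed (suffix: past))


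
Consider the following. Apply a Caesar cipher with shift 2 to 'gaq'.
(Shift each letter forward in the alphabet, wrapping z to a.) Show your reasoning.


Shift each letter by 2: g -> i, a -> c, q -> s. Result: 'ics'.

ics


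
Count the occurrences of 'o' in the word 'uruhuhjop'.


Letter 'o' in 'uruhuhjop': found at position(s) 8 = 1 occurrence(s).

1


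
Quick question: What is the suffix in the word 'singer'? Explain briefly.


The word 'singer' = 'sing' (root) + '-er' (suffix). The suffix is '-er'.

er


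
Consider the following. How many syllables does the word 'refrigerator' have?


Break 'refrigerator' into syllables: re-frig-er-a-tor -> re | frig | er | a | tor = 5 syllables

5 syllables


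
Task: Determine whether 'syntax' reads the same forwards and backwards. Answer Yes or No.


Forward: 'syntax'
Reversed: 'xatnys'
They differ.

No


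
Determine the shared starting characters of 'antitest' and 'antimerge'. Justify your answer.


Compare from the start: 4 characters match: 'anti'. Mismatch at position 5: 't' vs 'm'.

anti


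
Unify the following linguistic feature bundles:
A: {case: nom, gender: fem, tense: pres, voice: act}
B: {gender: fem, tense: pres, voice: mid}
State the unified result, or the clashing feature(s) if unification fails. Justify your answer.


Compare features:
case: A=nom vs B=_ -> unified: nom
gender: A=fem vs B=fem -> unified: fem
tense: A=pres vs B=pres -> unified: pres
voice: A=act vs B=mid -> CLASH
Clash detected on feature 'voice' (act vs mid); unification fails.

CLASH on 'voice' (act vs mid)


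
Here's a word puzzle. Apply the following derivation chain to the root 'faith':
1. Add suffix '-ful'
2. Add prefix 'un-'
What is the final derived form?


Step 1: Add suffix '-ful' to 'faith' = 'faithful'
Step 2: Add prefix 'un-' to 'faithful' = 'unfaithful'

unfaithful


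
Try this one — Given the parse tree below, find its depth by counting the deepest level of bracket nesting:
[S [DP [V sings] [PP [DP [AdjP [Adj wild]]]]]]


Count bracket nesting levels:
'[' at pos 0: depth = 1
'[' at pos 3: depth = 2
'[' at pos 7: depth = 3
'[' at pos 17: depth = 3
'[' at pos 21: depth = 4
'[' at pos 25: depth = 5
'[' at pos 31: depth = 6
Maximum depth reached: 6

6


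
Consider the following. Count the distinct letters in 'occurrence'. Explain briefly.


Unique letters in 'occurrence': {c, e, n, o, r, u} = 6 distinct letters.

6


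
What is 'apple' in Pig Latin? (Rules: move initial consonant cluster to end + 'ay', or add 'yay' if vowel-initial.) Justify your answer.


'apple' starts with a vowel, so add 'yay': 'appleyay'.

appleyay


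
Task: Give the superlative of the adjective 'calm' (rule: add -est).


Apply superlative formation (add -est): 'calm' -> 'calmest'.

calmest


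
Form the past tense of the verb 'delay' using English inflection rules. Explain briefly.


Apply rule: Add -ed. 'delay' becomes 'delayed'.

delayed


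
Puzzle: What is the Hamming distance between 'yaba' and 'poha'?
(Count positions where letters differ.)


Alignment:
Position 1: 'y' vs 'p' = DIFFER
Position 2: 'a' vs 'o' = DIFFER
Position 3: 'b' vs 'h' = DIFFER
Position 4: 'a' vs 'a' = match
Total differences: 3

3


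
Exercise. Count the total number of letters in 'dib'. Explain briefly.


Spell out 'dib' and number each letter: d(1), i(2), b(3). Total: 3 letters.

3


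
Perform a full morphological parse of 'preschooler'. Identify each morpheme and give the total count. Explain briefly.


Step 1: Identify prefix: 'pre' (meaning: before)
Step 2: Identify root: 'school'
Step 3: Identify suffix(es): 'er'
Decomposition: pre- (prefix: before) + school (root) + -er (suffix: one who)
Total morphemes: 3

3 morphemes (pre- (prefix: before) + school (root) + -er (suffix: one who))


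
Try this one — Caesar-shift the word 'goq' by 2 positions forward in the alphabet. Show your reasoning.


Shift each letter by 2: g -> i, o -> q, q -> s. Result: 'iqs'.

iqs


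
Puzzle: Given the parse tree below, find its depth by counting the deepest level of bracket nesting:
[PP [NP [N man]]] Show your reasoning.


Count bracket nesting levels:
'[' at pos 0: depth = 1
'[' at pos 4: depth = 2
'[' at pos 8: depth = 3
Maximum depth reached: 3

3


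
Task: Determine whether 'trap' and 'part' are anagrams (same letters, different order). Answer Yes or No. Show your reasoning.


Sorted letters of 'trap': 'aprt'
Sorted letters of 'part': 'aprt'
They match.

Yes


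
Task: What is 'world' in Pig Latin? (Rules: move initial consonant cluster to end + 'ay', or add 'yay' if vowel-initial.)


'world': move consonant cluster 'w' to end and add 'ay': 'orldway'.

orldway


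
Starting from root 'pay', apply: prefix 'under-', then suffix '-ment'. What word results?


Step 1: Add prefix 'under-' to 'pay' = 'underpay'
Step 2: Add suffix '-ment' to 'underpay' = 'underpayment'

underpayment


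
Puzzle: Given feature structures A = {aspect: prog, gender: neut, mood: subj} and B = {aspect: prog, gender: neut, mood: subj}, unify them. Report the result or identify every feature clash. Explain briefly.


Compare features:
aspect: A=prog vs B=prog -> unified: prog
gender: A=neut vs B=neut -> unified: neut
mood: A=subj vs B=subj -> unified: subj
No clashes found.

Unified: {aspect: prog, gender: neut, mood: subj}


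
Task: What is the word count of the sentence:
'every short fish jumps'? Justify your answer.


Split into words: every | short | fish | jumps = 4 words.

4


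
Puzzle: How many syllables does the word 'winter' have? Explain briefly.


Break 'winter' into syllables: win-ter -> win | ter = 2 syllables

2 syllables


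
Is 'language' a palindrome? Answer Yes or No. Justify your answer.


Forward: 'language'
Reversed: 'egaugnal'
They differ.

No


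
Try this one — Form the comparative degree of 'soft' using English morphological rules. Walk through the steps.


Apply comparative formation (add -er): 'soft' -> 'softer'.

softer


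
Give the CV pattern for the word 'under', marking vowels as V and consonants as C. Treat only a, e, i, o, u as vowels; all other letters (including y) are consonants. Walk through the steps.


Letter mapping: u = V, n = C, d = C, e = V, r = C.

VCCVC


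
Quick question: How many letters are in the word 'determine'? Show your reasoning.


Spell out 'determine' and number each letter: d(1), e(2), t(3), e(4), r(5), m(6), i(7), n(8), e(9). Total: 9 letters.

9


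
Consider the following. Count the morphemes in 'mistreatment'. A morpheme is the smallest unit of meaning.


Decomposition: mis- (prefix) + treat (root) + -ment (suffix) = 3 morpheme(s)

3 morphemes


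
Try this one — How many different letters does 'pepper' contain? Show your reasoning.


Unique letters in 'pepper': {e, p, r} = 3 distinct letters.

3


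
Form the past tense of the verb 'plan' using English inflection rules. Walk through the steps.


Apply rule: Double final consonant and add -ed. 'plan' becomes 'planned'.

planned


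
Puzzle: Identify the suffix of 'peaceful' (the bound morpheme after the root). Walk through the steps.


The word 'peaceful' = 'peace' (root) + '-ful' (suffix). The suffix is '-ful'.

ful


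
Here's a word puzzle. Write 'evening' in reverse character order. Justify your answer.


Reverse 'evening' character by character: 'gnineve'.

gnineve


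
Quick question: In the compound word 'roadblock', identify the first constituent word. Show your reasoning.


Split 'roadblock' into 'road' + 'block'. The first part is 'road'.

road


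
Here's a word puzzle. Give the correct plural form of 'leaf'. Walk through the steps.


Apply rule: Change -f to -ves. 'leaf' becomes 'leaves'.

leaves


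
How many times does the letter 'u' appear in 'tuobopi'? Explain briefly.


Letter 'u' in 'tuobopi': found at position(s) 2 = 1 occurrence(s).

1


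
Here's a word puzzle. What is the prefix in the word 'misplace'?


The word 'misplace' = 'mis' (prefix) + 'place' (root). The prefix is 'mis'.

mis


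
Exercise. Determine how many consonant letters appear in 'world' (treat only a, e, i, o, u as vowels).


Consonants in 'world': w, r, l, d = 4 consonants.

4


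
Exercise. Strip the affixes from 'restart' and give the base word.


Remove prefix 're' from 'restart' to get root 'start'.

start


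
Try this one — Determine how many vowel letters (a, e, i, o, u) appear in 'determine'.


Vowels in 'determine': e, e, i, e = 4 vowels.

4


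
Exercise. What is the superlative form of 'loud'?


Apply superlative formation (add -est): 'loud' -> 'loudest'.

loudest


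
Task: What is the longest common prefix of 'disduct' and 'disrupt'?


Compare from the start: 3 characters match: 'dis'. Mismatch at position 4: 'd' vs 'r'.

dis


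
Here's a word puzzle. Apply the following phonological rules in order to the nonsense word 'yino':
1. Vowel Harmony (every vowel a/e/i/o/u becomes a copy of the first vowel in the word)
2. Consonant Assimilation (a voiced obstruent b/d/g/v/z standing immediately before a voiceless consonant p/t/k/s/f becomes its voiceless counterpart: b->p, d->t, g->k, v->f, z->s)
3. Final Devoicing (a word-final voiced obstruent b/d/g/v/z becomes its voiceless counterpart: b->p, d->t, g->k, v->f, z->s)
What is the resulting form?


Starting form: 'yino'
Rule 1: Vowel Harmony: all vowels become 'i' (matching first vowel). 'yino' -> 'yini'
Rule 2: Consonant Assimilation: no voiced obstruent (b/d/g/v/z) stands immediately before a voiceless consonant (p/t/k/s/f). No change.
Rule 3: Final Devoicing: the word ends in the vowel 'i', not a consonant. No change.
Final form: 'yini'

yini


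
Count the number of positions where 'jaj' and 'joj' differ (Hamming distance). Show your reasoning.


Alignment:
Position 1: 'j' vs 'j' = match
Position 2: 'a' vs 'o' = DIFFER
Position 3: 'j' vs 'j' = match
Total differences: 1

1


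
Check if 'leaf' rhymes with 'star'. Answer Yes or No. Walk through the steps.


Rime (stressed vowel + following sounds) of 'leaf': -eaf = /iːf/
Rime of 'star': -ar = /ɑːr/
/iːf/ and /ɑːr/ are different ending sounds, so the words do not rhyme.

No


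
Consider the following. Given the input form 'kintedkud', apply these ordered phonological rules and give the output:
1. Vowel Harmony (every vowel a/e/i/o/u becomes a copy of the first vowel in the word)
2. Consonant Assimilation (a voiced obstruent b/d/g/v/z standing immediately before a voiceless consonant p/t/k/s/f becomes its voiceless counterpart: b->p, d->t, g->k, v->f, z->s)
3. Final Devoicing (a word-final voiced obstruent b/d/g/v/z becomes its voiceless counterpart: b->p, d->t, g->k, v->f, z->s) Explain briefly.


Starting form: 'kintedkud'
Rule 1: Vowel Harmony: all vowels become 'i' (matching first vowel). 'kintedkud' -> 'kintidkid'
Rule 2: Consonant Assimilation: voiced obstruent before voiceless consonant becomes voiceless ('dk' -> 'tk'). 'kintidkid' -> 'kintitkid'
Rule 3: Final Devoicing: word-final voiced obstruent 'd' becomes voiceless 't'. 'kintitkid' -> 'kintitkit'
Final form: 'kintitkit'

kintitkit


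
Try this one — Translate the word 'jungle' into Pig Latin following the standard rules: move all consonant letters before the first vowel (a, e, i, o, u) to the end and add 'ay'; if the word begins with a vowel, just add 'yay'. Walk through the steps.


'jungle': move consonant cluster 'j' to end and add 'ay': 'unglejay'.

unglejay


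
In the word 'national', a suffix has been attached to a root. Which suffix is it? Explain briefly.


The word 'national' = 'nation' (root) + '-al' (suffix). The suffix is '-al'.

al


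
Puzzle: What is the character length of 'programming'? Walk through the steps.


Spell out 'programming' and number each letter: p(1), r(2), o(3), g(4), r(5), a(6), m(7), m(8), i(9), n(10), g(11). Total: 11 letters.

11


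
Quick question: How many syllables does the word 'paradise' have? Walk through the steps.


Break 'paradise' into syllables: par-a-dise -> par | a | dise = 3 syllables

3 syllables


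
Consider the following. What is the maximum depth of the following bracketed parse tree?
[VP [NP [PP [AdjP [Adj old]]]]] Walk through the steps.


Count bracket nesting levels:
'[' at pos 0: depth = 1
'[' at pos 4: depth = 2
'[' at pos 8: depth = 3
'[' at pos 12: depth = 4
'[' at pos 18: depth = 5
Maximum depth reached: 5

5


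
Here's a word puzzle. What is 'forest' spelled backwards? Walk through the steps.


Reverse 'forest' character by character: 'tserof'.

tserof


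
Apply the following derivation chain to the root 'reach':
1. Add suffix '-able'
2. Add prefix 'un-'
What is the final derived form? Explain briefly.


Step 1: Add suffix '-able' to 'reach' = 'reachable'
Step 2: Add prefix 'un-' to 'reachable' = 'unreachable'

unreachable


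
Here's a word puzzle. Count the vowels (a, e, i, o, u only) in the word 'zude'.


Vowels in 'zude': u, e = 2 vowels.

2


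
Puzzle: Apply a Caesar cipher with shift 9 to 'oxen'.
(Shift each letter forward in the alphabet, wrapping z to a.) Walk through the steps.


Shift each letter by 9: o -> x, x -> g, e -> n, n -> w. Result: 'xgnw'.

xgnw


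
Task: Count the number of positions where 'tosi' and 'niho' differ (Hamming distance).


Alignment:
Position 1: 't' vs 'n' = DIFFER
Position 2: 'o' vs 'i' = DIFFER
Position 3: 's' vs 'h' = DIFFER
Position 4: 'i' vs 'o' = DIFFER
Total differences: 4

4


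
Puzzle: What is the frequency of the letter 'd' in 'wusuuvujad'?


Letter 'd' in 'wusuuvujad': found at position(s) 10 = 1 occurrence(s).

1


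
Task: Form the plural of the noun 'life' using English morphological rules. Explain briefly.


Apply rule: Change -fe to -ves. 'life' becomes 'lives'.

lives


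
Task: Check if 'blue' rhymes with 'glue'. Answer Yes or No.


Rime (stressed vowel + following sounds) of 'blue': -ue = /uː/
Rime of 'glue': -ue = /uː/
/uː/ and /uː/ are the same ending sound, so the words rhyme.

Yes


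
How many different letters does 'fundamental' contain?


Unique letters in 'fundamental': {a, d, e, f, l, m, n, t, u} = 9 distinct letters.

9
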